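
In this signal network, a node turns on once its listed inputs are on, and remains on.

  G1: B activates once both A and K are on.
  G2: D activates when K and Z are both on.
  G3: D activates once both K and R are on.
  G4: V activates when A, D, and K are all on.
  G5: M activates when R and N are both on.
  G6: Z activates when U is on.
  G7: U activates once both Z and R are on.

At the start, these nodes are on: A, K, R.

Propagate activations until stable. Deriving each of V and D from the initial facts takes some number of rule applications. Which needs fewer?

D: K and R are on, so D activates (G3). [1 rule application]
V: G3: K and R on → D on. G4: A, D, and K on → V on. [2 rule applications]
D needs fewer.

D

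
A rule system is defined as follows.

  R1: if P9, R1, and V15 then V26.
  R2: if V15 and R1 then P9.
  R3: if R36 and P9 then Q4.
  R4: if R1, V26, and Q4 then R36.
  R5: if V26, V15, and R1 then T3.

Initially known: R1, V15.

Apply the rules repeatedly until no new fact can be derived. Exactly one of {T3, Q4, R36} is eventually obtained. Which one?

V15 and R1 hold, so P9 follows (R2).
From P9, R1, and V15, R1 gives V26.
V26, V15, and R1 hold, so T3 follows (R5).
Q4 would need R36 and P9 (R3), but R36 is never established. R36 would need R1, V26, and Q4 (R4), but Q4 is never established.

T3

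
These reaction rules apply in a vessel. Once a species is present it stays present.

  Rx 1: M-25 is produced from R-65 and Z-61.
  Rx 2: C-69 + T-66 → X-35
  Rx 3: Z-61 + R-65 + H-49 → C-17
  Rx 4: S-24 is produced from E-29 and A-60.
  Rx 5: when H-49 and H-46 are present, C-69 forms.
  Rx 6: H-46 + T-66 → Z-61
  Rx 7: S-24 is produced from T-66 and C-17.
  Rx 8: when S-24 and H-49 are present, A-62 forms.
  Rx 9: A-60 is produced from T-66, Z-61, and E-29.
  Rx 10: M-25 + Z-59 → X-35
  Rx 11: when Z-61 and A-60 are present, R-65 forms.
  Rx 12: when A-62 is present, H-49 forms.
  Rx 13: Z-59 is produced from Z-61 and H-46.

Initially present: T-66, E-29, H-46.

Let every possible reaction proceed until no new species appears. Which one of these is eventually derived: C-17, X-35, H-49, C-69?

H-46 and T-66 present → Z-61 forms (Rx 6).
Z-61 and H-46 present → Z-59 forms (Rx 13).
T-66, Z-61, and E-29 present → A-60 forms (Rx 9).
Z-61 and A-60 present → R-65 forms (Rx 11).
R-65 and Z-61 present → M-25 forms (Rx 1).
M-25 and Z-59 present → X-35 forms (Rx 10).
H-49 would need A-62 (Rx 12), but A-62 never forms. C-17 would need Z-61, R-65, and H-49 (Rx 3), but H-49 never forms. C-69 would need H-49 and H-46 (Rx 5), but H-49 never forms.

X-35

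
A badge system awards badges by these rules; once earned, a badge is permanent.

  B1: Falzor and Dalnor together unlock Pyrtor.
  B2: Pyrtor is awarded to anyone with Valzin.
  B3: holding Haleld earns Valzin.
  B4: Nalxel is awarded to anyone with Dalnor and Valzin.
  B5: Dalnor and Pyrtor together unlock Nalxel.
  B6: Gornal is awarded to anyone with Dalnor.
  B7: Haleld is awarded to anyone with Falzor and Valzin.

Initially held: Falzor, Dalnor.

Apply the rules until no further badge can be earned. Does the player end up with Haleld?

Haleld would need Falzor and Valzin (B7), but Valzin is never earned.

No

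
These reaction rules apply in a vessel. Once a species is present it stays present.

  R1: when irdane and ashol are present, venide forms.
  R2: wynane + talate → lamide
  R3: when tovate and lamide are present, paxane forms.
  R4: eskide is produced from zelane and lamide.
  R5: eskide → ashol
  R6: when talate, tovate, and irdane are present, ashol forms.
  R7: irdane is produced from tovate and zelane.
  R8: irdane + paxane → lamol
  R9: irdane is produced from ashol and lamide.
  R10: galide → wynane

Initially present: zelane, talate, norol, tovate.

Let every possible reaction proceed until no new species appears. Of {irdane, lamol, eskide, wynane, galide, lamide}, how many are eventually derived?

1

tovate and zelane present → irdane forms (R7).
irdane: reached.
lamol would need irdane and paxane (R8), but paxane never forms.
eskide would need zelane and lamide (R4), but lamide never forms.
wynane would need galide (R10), but galide never forms.
No rule produces galide, and it is not given.
lamide would need wynane and talate (R2), but wynane never forms.
Reached: irdane — 1 of the 6.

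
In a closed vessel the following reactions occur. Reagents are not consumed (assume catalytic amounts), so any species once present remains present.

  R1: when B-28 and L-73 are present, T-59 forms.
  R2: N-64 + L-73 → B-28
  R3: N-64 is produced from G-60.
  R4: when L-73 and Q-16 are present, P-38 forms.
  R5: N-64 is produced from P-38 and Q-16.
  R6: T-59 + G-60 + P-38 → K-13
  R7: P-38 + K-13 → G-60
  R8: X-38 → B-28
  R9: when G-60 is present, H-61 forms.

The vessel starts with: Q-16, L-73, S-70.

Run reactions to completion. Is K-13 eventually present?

K-13 would need T-59, G-60, and P-38 (R6), but G-60 never forms.

No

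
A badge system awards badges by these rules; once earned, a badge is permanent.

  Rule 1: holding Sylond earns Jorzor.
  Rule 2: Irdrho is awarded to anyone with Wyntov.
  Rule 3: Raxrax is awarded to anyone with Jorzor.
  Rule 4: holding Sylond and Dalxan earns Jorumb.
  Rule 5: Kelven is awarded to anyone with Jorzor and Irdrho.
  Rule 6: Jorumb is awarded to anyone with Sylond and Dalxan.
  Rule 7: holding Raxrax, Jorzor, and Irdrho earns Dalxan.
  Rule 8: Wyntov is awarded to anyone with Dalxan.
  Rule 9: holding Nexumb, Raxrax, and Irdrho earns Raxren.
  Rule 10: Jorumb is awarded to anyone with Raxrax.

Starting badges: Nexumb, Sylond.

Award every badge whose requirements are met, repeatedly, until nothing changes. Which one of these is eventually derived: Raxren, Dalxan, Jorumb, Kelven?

With Sylond, Jorzor is earned (Rule 1).
With Jorzor, Raxrax is earned (Rule 3).
With Raxrax, Jorumb is earned (Rule 10).
Raxren would need Nexumb, Raxrax, and Irdrho (Rule 9), but Irdrho is never earned. Dalxan would need Raxrax, Jorzor, and Irdrho (Rule 7), but Irdrho is never earned. Kelven would need Jorzor and Irdrho (Rule 5), but Irdrho is never earned.

Jorumb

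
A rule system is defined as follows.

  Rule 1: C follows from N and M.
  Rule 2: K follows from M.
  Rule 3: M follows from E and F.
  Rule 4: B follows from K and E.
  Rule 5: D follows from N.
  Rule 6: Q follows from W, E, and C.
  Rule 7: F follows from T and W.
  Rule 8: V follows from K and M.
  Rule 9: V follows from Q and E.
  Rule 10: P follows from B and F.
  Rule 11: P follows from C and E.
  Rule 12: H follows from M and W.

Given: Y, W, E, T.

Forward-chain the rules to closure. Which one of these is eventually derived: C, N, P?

P

T and W hold, so F follows (Rule 7).
E and F hold, so M follows (Rule 3).
From M, Rule 2 gives K.
K and E hold, so B follows (Rule 4).
From B and F, Rule 10 gives P.
C would need N and M (Rule 1), but N is never established. No rule produces N, and it is not given.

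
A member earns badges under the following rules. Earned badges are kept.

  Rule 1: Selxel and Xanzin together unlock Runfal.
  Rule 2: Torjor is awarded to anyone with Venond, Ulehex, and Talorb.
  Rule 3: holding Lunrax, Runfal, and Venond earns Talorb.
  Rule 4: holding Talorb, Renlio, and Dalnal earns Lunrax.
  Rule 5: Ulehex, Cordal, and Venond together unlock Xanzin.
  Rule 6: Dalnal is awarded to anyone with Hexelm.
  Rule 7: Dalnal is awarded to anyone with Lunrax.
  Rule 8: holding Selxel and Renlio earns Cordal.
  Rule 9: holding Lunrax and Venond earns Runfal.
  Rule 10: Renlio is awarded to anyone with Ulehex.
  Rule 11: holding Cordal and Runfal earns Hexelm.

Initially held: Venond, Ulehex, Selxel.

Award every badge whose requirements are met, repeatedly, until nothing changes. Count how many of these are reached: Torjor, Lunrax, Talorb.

Torjor would need Venond, Ulehex, and Talorb (Rule 2), but Talorb is never earned.
Lunrax would need Talorb, Renlio, and Dalnal (Rule 4), but Talorb is never earned.
Talorb would need Lunrax, Runfal, and Venond (Rule 3), but Lunrax is never earned.
None of the 3 are reached.

0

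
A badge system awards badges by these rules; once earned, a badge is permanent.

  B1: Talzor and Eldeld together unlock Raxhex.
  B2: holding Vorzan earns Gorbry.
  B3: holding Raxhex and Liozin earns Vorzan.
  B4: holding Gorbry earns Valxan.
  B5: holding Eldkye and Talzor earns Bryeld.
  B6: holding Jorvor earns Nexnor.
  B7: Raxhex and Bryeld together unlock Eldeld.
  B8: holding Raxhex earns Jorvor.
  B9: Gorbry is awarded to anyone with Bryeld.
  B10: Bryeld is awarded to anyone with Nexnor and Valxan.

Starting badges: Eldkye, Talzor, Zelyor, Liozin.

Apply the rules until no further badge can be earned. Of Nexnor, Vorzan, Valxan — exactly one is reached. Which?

With Eldkye and Talzor, Bryeld is earned (B5).
With Bryeld, Gorbry is earned (B9).
With Gorbry, Valxan is earned (B4).
Vorzan would need Raxhex and Liozin (B3), but Raxhex is never earned. Nexnor would need Jorvor (B6), but Jorvor is never earned.

Valxan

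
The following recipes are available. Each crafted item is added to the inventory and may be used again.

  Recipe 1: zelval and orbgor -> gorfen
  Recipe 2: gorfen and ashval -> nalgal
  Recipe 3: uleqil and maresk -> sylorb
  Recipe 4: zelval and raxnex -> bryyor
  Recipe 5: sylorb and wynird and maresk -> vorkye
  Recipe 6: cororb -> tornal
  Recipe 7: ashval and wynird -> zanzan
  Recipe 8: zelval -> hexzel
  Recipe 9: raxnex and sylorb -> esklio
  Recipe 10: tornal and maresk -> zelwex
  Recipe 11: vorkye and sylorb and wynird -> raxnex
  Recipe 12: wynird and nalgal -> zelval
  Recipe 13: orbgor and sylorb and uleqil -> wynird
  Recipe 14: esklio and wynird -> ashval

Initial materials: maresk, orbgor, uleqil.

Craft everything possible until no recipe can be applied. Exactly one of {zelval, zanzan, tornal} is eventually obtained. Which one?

zanzan

uleqil and maresk -> sylorb (Recipe 3).
Using Recipe 13, orbgor, sylorb, and uleqil make wynird.
sylorb and wynird and maresk -> vorkye (Recipe 5).
Using Recipe 11, vorkye, sylorb, and wynird make raxnex.
Using Recipe 9, raxnex and sylorb make esklio.
Using Recipe 14, esklio and wynird make ashval.
Using Recipe 7, ashval and wynird make zanzan.
zelval would need wynird and nalgal (Recipe 12), but nalgal is never obtained. tornal would need cororb (Recipe 6), but cororb is never obtained.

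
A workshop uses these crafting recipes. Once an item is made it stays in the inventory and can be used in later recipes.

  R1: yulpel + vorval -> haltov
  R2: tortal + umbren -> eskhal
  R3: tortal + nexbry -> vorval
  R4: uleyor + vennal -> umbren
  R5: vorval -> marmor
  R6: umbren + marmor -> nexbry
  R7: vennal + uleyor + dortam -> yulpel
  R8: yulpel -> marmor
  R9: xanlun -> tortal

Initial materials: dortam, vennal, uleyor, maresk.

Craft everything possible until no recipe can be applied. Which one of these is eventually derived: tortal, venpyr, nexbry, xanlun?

nexbry

uleyor + vennal -> umbren (R4).
Using R7, vennal, uleyor, and dortam make yulpel.
yulpel -> marmor (R8).
umbren + marmor -> nexbry (R6).
No rule produces venpyr, and it is not given. No rule produces xanlun, and it is not given. tortal would need xanlun (R9), but xanlun is never obtained.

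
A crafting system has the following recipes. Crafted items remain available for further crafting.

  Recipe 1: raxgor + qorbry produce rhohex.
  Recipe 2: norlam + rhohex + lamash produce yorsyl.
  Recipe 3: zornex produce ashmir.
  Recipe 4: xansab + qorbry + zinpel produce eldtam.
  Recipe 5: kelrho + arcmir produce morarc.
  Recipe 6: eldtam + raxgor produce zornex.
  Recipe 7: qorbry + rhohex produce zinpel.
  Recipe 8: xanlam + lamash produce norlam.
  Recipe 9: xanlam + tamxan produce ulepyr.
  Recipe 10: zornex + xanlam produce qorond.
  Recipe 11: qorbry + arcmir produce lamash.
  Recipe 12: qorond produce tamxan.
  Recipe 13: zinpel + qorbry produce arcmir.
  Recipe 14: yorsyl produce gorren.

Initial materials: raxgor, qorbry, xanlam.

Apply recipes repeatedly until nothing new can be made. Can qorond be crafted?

qorond would need zornex and xanlam (Recipe 10), but zornex is never obtained.

No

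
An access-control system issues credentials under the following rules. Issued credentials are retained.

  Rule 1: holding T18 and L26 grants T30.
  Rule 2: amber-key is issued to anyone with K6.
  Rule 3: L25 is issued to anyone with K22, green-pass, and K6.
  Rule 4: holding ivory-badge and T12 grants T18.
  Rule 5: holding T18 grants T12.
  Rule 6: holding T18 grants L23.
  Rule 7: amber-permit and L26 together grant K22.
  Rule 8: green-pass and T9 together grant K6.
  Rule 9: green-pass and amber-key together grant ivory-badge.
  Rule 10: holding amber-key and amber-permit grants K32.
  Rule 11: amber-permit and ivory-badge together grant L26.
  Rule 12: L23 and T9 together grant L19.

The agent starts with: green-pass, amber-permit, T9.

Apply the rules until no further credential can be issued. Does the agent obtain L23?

L23 would need T18 (Rule 6), but T18 is never granted.

No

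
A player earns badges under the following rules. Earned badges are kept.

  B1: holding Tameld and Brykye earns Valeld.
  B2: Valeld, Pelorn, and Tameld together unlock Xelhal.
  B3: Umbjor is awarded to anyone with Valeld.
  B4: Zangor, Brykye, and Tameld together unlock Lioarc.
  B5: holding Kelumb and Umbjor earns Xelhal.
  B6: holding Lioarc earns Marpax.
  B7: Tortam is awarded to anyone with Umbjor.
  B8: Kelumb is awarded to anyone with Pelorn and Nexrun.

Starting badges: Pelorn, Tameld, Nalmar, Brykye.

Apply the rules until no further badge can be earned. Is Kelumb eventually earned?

Kelumb would need Pelorn and Nexrun (B8), but Nexrun is never earned.

No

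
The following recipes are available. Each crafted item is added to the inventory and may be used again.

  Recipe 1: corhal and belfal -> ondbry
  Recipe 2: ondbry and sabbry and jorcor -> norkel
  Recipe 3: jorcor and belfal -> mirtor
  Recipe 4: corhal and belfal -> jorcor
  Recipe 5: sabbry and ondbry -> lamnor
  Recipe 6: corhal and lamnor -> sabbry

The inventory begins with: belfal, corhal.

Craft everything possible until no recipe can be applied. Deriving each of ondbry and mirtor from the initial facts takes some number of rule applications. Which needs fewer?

ondbry: corhal and belfal -> ondbry (Recipe 1). [1 rule application]
mirtor: Using Recipe 4, corhal and belfal make jorcor. Using Recipe 3, jorcor and belfal make mirtor. [2 rule applications]
ondbry needs fewer.

ondbry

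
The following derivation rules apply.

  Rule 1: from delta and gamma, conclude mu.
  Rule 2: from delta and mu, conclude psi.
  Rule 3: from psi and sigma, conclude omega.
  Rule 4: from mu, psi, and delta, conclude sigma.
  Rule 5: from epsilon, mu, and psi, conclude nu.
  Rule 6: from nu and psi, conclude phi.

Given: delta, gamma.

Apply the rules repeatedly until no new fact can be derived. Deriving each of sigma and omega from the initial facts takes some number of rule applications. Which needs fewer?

sigma: From delta and gamma, Rule 1 gives mu. delta and mu hold, so psi follows (Rule 2). mu, psi, and delta hold, so sigma follows (Rule 4). [3 rule applications]
omega: From delta and gamma, Rule 1 gives mu. From delta and mu, Rule 2 gives psi. From mu, psi, and delta, Rule 4 gives sigma. psi and sigma hold, so omega follows (Rule 3). [4 rule applications]
sigma needs fewer.

sigma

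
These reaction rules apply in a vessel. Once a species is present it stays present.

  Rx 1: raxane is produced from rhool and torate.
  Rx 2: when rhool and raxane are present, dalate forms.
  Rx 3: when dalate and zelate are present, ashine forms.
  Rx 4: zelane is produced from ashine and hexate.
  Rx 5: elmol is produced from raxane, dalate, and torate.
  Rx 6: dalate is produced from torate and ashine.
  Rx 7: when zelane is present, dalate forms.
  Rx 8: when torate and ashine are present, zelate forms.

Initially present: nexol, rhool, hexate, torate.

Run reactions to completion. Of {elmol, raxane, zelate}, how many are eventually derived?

2

rhool and torate present → raxane forms (Rx 1).
rhool and raxane present → dalate forms (Rx 2).
raxane, dalate, and torate present → elmol forms (Rx 5).
elmol: reached.
raxane: reached.
zelate would need torate and ashine (Rx 8), but ashine never forms.
Reached: elmol and raxane — 2 of the 3.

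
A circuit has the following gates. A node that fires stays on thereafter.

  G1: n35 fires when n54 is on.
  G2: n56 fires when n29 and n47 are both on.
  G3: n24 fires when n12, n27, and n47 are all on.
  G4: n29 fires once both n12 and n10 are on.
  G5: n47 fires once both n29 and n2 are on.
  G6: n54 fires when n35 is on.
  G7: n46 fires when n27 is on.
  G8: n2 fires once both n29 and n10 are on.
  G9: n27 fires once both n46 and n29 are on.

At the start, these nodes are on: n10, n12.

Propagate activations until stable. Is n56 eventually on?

Yes

n12 and n10 are on, so n29 fires (G4).
G8: n29 and n10 on → n2 on.
G5: n29 and n2 on → n47 on.
G2: n29 and n47 on → n56 on.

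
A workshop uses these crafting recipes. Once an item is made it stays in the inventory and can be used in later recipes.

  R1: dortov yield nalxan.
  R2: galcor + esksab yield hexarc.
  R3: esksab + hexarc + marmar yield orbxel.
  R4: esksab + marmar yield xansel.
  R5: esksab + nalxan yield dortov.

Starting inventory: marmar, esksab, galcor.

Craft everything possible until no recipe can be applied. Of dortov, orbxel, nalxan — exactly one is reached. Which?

galcor + esksab → hexarc (R2).
Using R3, esksab, hexarc, and marmar make orbxel.
dortov would need esksab and nalxan (R5), but nalxan is never obtained. nalxan would need dortov (R1), but dortov is never obtained.

orbxel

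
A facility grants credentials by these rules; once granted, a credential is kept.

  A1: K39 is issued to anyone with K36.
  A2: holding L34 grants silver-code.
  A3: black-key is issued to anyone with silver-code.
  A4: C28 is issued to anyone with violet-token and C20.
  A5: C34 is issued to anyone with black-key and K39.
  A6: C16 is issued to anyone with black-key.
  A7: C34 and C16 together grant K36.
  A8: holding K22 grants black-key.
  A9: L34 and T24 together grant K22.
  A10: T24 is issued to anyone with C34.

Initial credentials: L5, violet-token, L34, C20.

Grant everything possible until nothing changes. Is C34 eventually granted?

No

C34 would need black-key and K39 (A5), but K39 is never granted.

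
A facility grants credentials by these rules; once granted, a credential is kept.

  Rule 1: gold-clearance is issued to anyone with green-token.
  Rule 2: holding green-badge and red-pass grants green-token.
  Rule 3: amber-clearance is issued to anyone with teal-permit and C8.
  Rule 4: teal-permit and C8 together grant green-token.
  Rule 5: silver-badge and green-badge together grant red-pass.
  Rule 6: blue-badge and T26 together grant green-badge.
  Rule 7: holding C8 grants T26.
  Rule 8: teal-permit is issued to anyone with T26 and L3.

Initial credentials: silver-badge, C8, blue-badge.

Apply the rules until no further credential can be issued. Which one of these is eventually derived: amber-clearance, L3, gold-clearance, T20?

Holding C8 grants T26 (Rule 7).
Holding blue-badge and T26 grants green-badge (Rule 6).
Holding silver-badge and green-badge grants red-pass (Rule 5).
Holding green-badge and red-pass grants green-token (Rule 2).
Holding green-token grants gold-clearance (Rule 1).
amber-clearance would need teal-permit and C8 (Rule 3), but teal-permit is never granted. No rule produces L3, and it is not given. No rule produces T20, and it is not given.

gold-clearance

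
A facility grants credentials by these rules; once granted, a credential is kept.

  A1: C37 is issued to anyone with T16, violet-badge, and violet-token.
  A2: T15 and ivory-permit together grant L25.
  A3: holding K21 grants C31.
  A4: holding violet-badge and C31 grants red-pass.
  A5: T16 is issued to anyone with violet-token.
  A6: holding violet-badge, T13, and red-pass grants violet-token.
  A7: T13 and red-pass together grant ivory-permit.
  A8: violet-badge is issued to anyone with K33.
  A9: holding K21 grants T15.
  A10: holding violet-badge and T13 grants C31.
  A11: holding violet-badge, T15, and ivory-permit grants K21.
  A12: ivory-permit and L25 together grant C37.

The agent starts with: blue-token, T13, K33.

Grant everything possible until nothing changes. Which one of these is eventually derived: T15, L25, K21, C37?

C37

Holding K33 grants violet-badge (A8).
Holding violet-badge and T13 grants C31 (A10).
Holding violet-badge and C31 grants red-pass (A4).
Holding violet-badge, T13, and red-pass grants violet-token (A6).
Holding violet-token grants T16 (A5).
Holding T16, violet-badge, and violet-token grants C37 (A1).
T15 would need K21 (A9), but K21 is never granted. L25 would need T15 and ivory-permit (A2), but T15 is never granted. K21 would need violet-badge, T15, and ivory-permit (A11), but T15 is never granted.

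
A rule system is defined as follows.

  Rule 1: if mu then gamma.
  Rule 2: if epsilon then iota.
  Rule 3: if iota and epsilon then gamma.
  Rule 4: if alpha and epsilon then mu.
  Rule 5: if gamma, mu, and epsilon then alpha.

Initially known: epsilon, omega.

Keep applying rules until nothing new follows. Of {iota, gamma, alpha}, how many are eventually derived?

2

epsilon holds, so iota follows (Rule 2).
From iota and epsilon, Rule 3 gives gamma.
iota: reached.
gamma: reached.
alpha would need gamma, mu, and epsilon (Rule 5), but mu is never established.
Reached: iota and gamma — 2 of the 3.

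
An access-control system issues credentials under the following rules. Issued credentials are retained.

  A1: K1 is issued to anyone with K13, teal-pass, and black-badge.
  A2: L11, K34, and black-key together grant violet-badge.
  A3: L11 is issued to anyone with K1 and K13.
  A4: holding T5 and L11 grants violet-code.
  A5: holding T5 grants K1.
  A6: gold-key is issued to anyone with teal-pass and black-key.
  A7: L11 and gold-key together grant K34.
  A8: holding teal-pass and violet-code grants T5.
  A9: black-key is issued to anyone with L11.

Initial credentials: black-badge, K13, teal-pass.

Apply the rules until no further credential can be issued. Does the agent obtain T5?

T5 would need teal-pass and violet-code (A8), but violet-code is never granted.

No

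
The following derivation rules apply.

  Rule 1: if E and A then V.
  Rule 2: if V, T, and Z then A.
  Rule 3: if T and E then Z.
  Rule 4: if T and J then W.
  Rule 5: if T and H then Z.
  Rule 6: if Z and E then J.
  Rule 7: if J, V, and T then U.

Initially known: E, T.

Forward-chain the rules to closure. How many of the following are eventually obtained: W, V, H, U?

T and E hold, so Z follows (Rule 3).
From Z and E, Rule 6 gives J.
From T and J, Rule 4 gives W.
W: reached.
V would need E and A (Rule 1), but A is never established.
No rule produces H, and it is not given.
U would need J, V, and T (Rule 7), but V is never established.
Reached: W — 1 of the 4.

1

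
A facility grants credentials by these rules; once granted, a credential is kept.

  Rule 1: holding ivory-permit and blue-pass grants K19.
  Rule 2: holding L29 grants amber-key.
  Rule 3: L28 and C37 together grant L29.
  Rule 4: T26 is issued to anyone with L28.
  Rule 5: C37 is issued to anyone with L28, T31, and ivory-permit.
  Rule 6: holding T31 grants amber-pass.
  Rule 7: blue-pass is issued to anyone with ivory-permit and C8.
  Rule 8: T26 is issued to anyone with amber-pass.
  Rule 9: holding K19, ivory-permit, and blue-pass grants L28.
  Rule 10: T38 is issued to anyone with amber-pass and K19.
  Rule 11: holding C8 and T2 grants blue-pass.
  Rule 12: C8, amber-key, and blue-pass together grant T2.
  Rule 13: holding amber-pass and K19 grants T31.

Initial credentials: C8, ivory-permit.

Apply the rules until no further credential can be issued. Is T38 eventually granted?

No

T38 would need amber-pass and K19 (Rule 10), but amber-pass is never granted.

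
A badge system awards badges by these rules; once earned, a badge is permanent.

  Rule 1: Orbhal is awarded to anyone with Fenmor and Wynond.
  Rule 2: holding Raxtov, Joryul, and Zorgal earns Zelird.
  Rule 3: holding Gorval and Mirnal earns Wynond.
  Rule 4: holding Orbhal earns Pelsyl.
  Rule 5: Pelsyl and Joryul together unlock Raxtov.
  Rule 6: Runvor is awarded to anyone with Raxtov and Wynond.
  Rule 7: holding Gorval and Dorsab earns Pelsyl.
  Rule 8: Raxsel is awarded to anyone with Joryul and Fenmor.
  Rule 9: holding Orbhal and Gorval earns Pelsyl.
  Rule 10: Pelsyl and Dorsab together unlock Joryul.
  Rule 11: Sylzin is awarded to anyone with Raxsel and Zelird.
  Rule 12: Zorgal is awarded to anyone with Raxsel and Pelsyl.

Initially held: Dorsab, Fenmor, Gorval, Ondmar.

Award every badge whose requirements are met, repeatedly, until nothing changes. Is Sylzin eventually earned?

Yes

With Gorval and Dorsab, Pelsyl is earned (Rule 7).
With Pelsyl and Dorsab, Joryul is earned (Rule 10).
With Joryul and Fenmor, Raxsel is earned (Rule 8).
With Pelsyl and Joryul, Raxtov is earned (Rule 5).
With Raxsel and Pelsyl, Zorgal is earned (Rule 12).
With Raxtov, Joryul, and Zorgal, Zelird is earned (Rule 2).
With Raxsel and Zelird, Sylzin is earned (Rule 11).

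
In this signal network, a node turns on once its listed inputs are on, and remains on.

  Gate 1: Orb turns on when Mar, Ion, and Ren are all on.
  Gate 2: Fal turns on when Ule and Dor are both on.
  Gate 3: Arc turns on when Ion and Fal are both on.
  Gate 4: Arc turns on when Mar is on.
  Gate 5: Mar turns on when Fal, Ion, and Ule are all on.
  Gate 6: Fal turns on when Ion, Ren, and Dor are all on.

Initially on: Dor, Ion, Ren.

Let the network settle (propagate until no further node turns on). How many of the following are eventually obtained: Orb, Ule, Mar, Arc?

Gate 6: Ion, Ren, and Dor on → Fal on.
Gate 3: Ion and Fal on → Arc on.
Orb would need Mar, Ion, and Ren (Gate 1), but Mar never turns on.
No rule produces Ule, and it is not given.
Mar would need Fal, Ion, and Ule (Gate 5), but Ule never turns on.
Arc: reached.
Reached: Arc — 1 of the 4.

1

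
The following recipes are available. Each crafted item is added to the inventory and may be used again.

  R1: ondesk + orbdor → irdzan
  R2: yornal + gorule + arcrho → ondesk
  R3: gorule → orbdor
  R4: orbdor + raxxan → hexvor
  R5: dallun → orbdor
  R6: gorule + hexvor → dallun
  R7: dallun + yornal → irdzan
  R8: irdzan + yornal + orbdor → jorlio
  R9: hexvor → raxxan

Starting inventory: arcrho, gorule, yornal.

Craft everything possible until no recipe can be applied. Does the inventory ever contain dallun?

No

dallun would need gorule and hexvor (R6), but hexvor is never obtained.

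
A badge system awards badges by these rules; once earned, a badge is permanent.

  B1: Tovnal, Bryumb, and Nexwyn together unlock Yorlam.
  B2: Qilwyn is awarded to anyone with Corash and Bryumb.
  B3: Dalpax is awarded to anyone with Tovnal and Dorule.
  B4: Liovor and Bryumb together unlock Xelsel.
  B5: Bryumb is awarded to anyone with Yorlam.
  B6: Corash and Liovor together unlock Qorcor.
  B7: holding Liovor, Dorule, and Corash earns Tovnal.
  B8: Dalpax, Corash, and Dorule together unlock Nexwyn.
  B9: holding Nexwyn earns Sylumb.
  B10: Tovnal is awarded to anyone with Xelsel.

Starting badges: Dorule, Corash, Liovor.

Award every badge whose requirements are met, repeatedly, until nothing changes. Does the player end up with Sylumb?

Yes

With Liovor, Dorule, and Corash, Tovnal is earned (B7).
With Tovnal and Dorule, Dalpax is earned (B3).
With Dalpax, Corash, and Dorule, Nexwyn is earned (B8).
With Nexwyn, Sylumb is earned (B9).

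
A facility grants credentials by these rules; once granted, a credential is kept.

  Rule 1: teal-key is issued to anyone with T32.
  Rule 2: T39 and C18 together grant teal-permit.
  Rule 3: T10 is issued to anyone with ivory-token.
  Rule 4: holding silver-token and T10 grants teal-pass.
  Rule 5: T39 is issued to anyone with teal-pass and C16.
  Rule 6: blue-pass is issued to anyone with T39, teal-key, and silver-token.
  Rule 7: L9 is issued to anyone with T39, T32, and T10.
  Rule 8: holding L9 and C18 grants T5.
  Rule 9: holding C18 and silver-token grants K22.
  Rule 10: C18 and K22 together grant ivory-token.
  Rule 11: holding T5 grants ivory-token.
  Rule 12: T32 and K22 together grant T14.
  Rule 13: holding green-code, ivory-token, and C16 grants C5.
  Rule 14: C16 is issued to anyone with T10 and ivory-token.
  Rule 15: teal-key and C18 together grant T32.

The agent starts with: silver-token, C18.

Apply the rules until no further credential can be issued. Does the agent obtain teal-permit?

Yes

Holding C18 and silver-token grants K22 (Rule 9).
Holding C18 and K22 grants ivory-token (Rule 10).
Holding ivory-token grants T10 (Rule 3).
Holding silver-token and T10 grants teal-pass (Rule 4).
Holding T10 and ivory-token grants C16 (Rule 14).
Holding teal-pass and C16 grants T39 (Rule 5).
Holding T39 and C18 grants teal-permit (Rule 2).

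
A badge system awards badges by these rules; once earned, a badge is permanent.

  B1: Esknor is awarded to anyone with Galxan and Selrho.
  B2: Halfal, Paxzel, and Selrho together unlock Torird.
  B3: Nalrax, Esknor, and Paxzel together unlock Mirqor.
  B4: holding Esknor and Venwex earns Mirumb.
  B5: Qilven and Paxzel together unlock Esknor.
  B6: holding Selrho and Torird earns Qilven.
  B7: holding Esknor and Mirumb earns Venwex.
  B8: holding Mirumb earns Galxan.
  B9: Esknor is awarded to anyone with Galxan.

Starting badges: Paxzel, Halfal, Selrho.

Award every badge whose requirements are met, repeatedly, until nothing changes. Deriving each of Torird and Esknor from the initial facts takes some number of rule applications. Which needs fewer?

Torird

Torird: With Halfal, Paxzel, and Selrho, Torird is earned (B2). [1 rule application]
Esknor: With Halfal, Paxzel, and Selrho, Torird is earned (B2). With Selrho and Torird, Qilven is earned (B6). With Qilven and Paxzel, Esknor is earned (B5). [3 rule applications]
Torird needs fewer.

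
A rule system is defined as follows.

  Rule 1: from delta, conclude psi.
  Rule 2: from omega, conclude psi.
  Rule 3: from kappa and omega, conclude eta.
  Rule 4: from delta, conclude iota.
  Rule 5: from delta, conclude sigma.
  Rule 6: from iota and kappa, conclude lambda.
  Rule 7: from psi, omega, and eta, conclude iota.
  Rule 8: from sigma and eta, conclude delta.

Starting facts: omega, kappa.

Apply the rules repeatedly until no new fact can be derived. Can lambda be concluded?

Yes

From kappa and omega, Rule 3 gives eta.
omega holds, so psi follows (Rule 2).
psi, omega, and eta hold, so iota follows (Rule 7).
iota and kappa hold, so lambda follows (Rule 6).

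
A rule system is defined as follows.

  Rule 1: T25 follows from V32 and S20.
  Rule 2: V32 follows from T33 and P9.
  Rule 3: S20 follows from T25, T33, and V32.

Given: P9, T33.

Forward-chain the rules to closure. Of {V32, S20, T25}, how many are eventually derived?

T33 and P9 hold, so V32 follows (Rule 2).
V32: reached.
S20 would need T25, T33, and V32 (Rule 3), but T25 is never established.
T25 would need V32 and S20 (Rule 1), but S20 is never established.
Reached: V32 — 1 of the 3.

1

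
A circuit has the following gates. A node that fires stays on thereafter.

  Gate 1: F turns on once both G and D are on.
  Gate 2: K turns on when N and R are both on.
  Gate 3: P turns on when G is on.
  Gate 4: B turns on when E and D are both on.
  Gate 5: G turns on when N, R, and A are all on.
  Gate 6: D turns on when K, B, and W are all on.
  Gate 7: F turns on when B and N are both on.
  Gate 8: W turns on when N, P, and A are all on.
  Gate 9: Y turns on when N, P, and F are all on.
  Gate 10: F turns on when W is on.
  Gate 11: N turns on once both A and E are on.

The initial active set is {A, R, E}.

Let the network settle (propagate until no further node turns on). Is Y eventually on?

A and E are on, so N turns on (Gate 11).
N, R, and A are on, so G turns on (Gate 5).
Gate 3: G on → P on.
Gate 8: N, P, and A on → W on.
W is on, so F turns on (Gate 10).
Gate 9: N, P, and F on → Y on.

Yes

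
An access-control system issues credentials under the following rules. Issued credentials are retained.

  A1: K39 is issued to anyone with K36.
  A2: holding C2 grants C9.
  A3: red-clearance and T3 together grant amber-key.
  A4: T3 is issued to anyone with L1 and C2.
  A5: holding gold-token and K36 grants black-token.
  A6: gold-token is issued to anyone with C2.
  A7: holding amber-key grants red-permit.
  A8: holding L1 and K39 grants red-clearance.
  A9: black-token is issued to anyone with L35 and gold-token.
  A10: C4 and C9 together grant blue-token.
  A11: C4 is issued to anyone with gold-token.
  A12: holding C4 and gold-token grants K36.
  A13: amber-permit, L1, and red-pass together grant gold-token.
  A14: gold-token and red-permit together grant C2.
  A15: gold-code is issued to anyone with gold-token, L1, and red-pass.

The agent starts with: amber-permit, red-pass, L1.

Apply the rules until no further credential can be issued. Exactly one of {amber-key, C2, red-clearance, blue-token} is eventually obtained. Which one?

red-clearance

Holding amber-permit, L1, and red-pass grants gold-token (A13).
Holding gold-token grants C4 (A11).
Holding C4 and gold-token grants K36 (A12).
Holding K36 grants K39 (A1).
Holding L1 and K39 grants red-clearance (A8).
blue-token would need C4 and C9 (A10), but C9 is never granted. amber-key would need red-clearance and T3 (A3), but T3 is never granted. C2 would need gold-token and red-permit (A14), but red-permit is never granted.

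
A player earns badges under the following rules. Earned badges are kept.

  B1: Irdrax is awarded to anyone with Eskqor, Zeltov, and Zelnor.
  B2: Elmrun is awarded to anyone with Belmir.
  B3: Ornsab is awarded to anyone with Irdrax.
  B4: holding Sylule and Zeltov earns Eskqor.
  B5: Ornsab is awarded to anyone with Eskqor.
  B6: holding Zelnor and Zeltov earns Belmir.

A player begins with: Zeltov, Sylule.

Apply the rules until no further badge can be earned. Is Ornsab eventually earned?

With Sylule and Zeltov, Eskqor is earned (B4).
With Eskqor, Ornsab is earned (B5).

Yes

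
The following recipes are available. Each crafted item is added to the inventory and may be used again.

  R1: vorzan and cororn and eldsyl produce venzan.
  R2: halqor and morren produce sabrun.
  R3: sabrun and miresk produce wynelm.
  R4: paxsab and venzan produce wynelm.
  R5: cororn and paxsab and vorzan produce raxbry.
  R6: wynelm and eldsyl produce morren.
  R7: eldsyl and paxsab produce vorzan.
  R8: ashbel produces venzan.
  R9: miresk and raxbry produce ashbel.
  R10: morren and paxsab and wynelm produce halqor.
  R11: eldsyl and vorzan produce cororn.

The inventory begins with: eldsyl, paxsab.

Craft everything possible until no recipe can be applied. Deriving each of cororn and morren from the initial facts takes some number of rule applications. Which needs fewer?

cororn: Using R7, eldsyl and paxsab make vorzan. eldsyl and vorzan → cororn (R11). [2 rule applications]
morren: Using R7, eldsyl and paxsab make vorzan. eldsyl and vorzan → cororn (R11). vorzan and cororn and eldsyl → venzan (R1). paxsab and venzan → wynelm (R4). Using R6, wynelm and eldsyl make morren. [5 rule applications]
cororn needs fewer.

cororn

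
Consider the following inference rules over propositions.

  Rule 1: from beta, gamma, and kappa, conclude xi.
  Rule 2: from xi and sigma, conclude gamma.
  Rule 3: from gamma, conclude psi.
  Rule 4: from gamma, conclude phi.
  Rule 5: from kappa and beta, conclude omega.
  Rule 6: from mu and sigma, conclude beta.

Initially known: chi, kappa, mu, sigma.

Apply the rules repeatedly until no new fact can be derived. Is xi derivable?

No

xi would need beta, gamma, and kappa (Rule 1), but gamma is never established.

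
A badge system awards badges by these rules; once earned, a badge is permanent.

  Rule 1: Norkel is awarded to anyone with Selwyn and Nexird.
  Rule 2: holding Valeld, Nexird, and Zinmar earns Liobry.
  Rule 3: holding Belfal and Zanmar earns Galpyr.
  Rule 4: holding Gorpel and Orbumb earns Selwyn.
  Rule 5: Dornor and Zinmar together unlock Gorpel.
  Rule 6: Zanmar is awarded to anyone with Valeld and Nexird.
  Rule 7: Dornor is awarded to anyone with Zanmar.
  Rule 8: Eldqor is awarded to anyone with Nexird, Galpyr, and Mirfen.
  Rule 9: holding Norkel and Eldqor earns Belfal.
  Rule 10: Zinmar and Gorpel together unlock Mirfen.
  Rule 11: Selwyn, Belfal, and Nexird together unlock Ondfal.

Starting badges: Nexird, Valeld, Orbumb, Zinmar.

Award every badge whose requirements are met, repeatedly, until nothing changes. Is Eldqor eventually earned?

No

Eldqor would need Nexird, Galpyr, and Mirfen (Rule 8), but Galpyr is never earned.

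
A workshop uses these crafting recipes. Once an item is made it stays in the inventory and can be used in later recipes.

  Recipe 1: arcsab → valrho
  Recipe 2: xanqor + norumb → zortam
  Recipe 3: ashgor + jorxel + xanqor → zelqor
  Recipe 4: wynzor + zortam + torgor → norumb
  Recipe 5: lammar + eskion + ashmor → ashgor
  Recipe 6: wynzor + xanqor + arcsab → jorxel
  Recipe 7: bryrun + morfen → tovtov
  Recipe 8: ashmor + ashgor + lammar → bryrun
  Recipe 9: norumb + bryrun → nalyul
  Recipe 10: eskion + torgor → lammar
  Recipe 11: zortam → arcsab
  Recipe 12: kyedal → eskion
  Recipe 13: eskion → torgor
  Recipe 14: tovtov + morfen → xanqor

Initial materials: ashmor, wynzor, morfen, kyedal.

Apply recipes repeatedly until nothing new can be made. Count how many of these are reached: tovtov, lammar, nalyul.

2

kyedal → eskion (Recipe 12).
eskion → torgor (Recipe 13).
Using Recipe 10, eskion and torgor make lammar.
lammar + eskion + ashmor → ashgor (Recipe 5).
Using Recipe 8, ashmor, ashgor, and lammar make bryrun.
bryrun + morfen → tovtov (Recipe 7).
tovtov: reached.
lammar: reached.
nalyul would need norumb and bryrun (Recipe 9), but norumb is never obtained.
Reached: tovtov and lammar — 2 of the 3.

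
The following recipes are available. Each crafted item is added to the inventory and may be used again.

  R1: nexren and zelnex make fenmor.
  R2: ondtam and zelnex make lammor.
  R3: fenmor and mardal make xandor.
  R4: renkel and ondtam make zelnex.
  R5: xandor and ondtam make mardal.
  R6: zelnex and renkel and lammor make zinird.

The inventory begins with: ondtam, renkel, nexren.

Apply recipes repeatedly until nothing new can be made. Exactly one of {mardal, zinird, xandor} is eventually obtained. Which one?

Using R4, renkel and ondtam make zelnex.
ondtam and zelnex → lammor (R2).
zelnex and renkel and lammor → zinird (R6).
xandor would need fenmor and mardal (R3), but mardal is never obtained. mardal would need xandor and ondtam (R5), but xandor is never obtained.

zinird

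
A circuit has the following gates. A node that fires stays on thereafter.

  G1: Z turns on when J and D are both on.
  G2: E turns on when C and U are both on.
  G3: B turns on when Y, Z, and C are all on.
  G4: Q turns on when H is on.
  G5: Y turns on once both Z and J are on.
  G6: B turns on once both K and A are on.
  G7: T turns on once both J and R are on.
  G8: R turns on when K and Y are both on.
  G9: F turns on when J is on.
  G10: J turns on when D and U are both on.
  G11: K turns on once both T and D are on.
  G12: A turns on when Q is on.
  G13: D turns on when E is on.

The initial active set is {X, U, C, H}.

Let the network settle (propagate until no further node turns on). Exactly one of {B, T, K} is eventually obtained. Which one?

B

G2: C and U on → E on.
E is on, so D turns on (G13).
D and U are on, so J turns on (G10).
J and D are on, so Z turns on (G1).
Z and J are on, so Y turns on (G5).
G3: Y, Z, and C on → B on.
K would need T and D (G11), but T never turns on. T would need J and R (G7), but R never turns on.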